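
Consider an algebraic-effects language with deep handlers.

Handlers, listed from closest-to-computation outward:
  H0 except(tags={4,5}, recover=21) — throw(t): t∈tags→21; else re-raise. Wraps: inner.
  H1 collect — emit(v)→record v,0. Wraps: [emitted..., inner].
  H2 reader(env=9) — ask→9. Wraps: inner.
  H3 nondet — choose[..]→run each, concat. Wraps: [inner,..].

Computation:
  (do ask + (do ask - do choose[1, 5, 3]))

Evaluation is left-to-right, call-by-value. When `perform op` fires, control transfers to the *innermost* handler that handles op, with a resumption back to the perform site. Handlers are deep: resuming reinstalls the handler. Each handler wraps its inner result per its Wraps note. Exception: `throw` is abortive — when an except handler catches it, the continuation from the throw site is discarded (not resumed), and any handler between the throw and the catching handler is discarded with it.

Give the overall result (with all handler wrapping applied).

Evaluation trace:
ask @ H2 ⇒ 9
ask @ H2 ⇒ 9
choose[1, 5, 3] @ H3
  branch[0] choose=1:
    H0 returns 17
    H1 returns [17]
    H2 returns [17]
    H3 returns [[17]]
  branch[1] choose=5:
    H0 returns 13
    H1 returns [13]
    H2 returns [13]
    H3 returns [[13]]
  branch[2] choose=3:
    H0 returns 15
    H1 returns [15]
    H2 returns [15]
    H3 returns [[15]]
= [[17], [13], [15]]

Answer: [[17], [13], [15]]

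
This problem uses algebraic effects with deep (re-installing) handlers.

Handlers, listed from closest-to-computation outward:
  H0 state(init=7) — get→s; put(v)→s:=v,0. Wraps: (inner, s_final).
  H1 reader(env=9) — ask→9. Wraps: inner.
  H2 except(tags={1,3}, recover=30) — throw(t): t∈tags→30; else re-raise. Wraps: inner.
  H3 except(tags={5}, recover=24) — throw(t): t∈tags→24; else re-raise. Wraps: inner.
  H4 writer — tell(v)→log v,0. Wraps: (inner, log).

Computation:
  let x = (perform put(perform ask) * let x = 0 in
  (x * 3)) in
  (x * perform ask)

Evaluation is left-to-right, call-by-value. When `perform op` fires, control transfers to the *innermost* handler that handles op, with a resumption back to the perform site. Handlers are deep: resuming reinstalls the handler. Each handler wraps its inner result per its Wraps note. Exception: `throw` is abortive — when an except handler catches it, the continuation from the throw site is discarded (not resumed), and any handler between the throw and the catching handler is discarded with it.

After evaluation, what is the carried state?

Answer: 9

Step-by-step:
ask @ H1 ⇒ 9
put(9) @ H0 ⇒ s:=9
ask @ H1 ⇒ 9
H0 returns (0, 9)
H1 returns (0, 9)
H2 returns (0, 9)
H3 returns (0, 9)
H4 returns ((0, 9), ())
= ((0, 9), ())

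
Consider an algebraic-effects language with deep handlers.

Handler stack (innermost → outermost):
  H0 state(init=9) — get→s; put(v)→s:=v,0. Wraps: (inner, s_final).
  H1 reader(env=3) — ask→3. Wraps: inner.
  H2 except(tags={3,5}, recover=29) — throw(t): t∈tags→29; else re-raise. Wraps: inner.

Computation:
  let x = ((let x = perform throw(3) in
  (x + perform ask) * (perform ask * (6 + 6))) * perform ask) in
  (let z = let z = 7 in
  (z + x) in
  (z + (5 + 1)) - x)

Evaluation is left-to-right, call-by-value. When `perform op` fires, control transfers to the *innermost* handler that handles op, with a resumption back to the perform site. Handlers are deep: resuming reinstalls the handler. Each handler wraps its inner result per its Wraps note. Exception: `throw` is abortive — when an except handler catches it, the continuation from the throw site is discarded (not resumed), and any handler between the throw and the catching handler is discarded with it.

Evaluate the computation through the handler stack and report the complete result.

Answer: 29

Working:
throw(3) @ H2 caught ⇒ 29
= 29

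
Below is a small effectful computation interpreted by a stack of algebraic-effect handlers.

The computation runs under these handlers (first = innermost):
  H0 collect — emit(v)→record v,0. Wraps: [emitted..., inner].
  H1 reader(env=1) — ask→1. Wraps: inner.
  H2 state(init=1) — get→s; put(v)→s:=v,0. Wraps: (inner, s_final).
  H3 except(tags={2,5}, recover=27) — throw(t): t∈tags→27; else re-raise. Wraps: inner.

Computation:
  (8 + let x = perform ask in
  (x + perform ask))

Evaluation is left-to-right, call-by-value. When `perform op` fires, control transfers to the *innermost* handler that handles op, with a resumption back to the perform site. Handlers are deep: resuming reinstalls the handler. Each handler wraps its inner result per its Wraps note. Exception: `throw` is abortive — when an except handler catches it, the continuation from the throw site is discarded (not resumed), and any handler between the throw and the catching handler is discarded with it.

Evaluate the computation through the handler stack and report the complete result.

Working:
ask @ H1 ⇒ 1
ask @ H1 ⇒ 1
H0 returns [10]
H1 returns [10]
H2 returns ([10], 1)
H3 returns ([10], 1)
= ([10], 1)

Answer: ([10], 1)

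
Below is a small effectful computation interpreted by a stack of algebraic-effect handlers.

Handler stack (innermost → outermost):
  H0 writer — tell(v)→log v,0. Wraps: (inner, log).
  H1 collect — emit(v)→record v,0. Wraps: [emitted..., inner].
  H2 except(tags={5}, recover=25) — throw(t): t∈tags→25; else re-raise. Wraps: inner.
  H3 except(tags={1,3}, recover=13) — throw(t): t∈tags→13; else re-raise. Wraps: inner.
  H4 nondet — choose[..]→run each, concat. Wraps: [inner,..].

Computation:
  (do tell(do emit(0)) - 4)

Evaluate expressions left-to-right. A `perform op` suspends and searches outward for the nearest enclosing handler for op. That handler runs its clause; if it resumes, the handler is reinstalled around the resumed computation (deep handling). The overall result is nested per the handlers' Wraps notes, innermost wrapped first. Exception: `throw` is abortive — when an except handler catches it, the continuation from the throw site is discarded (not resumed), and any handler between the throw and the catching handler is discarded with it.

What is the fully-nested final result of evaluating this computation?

Answer: [[0, (-4, (0))]]

Working:
emit(0) @ H1 ⇒ out+=0
tell(0) @ H0 ⇒ log+=0
H0 returns (-4, (0))
H1 returns [0, (-4, (0))]
H2 returns [0, (-4, (0))]
H3 returns [0, (-4, (0))]
H4 returns [[0, (-4, (0))]]
= [[0, (-4, (0))]]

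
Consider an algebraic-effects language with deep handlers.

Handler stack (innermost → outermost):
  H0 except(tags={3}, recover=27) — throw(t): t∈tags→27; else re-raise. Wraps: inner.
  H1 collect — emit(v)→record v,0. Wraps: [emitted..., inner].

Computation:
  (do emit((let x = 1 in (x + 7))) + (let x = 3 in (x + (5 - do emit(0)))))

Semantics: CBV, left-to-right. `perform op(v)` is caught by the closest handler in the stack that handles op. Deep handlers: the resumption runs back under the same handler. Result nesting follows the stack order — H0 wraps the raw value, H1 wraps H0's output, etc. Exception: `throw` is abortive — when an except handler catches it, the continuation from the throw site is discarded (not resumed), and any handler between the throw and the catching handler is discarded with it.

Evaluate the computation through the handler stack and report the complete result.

Answer: [8, 0, 8]

Step-by-step:
emit(8) @ H1 ⇒ out+=8
emit(0) @ H1 ⇒ out+=0
H0 returns 8
H1 returns [8, 0, 8]
= [8, 0, 8]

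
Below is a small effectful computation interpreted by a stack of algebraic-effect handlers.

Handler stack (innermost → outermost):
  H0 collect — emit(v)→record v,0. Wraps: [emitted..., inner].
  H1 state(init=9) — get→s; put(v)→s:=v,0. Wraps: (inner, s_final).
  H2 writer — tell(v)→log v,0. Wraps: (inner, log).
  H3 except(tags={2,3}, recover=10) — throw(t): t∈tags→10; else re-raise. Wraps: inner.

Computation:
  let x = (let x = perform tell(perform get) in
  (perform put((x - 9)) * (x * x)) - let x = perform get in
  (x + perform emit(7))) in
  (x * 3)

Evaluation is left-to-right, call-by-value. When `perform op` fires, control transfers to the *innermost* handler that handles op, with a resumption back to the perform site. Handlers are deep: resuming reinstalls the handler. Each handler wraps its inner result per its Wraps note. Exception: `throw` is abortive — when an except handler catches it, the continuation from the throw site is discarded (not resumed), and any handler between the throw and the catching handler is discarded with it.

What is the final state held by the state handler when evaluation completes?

Answer: -9

Step-by-step:
get @ H1 ⇒ 9
tell(9) @ H2 ⇒ log+=9
put(-9) @ H1 ⇒ s:=-9
get @ H1 ⇒ -9
emit(7) @ H0 ⇒ out+=7
H0 returns [7, 27]
H1 returns ([7, 27], -9)
H2 returns (([7, 27], -9), (9))
H3 returns (([7, 27], -9), (9))
= (([7, 27], -9), (9))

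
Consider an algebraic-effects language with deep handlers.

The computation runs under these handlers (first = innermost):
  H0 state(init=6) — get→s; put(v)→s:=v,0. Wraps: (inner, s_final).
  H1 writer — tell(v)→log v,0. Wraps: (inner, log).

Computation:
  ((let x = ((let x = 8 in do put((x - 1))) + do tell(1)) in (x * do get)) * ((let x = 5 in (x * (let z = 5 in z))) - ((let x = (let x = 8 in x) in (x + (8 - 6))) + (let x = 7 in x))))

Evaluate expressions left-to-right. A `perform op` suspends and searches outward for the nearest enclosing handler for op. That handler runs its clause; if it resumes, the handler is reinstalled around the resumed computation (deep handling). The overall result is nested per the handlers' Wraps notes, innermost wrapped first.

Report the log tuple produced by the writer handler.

Working:
put(7) @ H0 ⇒ s:=7
tell(1) @ H1 ⇒ log+=1
get @ H0 ⇒ 7
H0 returns (0, 7)
H1 returns ((0, 7), (1))
= ((0, 7), (1))

Answer: (1)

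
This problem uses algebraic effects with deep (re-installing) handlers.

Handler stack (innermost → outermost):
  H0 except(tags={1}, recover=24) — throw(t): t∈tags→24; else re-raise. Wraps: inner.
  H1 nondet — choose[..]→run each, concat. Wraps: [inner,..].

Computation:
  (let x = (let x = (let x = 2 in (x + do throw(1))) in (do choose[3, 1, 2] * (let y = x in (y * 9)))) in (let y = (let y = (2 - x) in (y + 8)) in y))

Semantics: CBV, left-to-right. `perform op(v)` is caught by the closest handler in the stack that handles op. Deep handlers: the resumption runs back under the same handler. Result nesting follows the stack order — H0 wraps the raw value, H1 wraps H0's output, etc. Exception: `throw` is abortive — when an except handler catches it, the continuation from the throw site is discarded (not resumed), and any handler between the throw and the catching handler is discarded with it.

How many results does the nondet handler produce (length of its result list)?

Step-by-step:
throw(1) @ H0 caught ⇒ 24
H1 returns [24]
= [24]

Answer: 1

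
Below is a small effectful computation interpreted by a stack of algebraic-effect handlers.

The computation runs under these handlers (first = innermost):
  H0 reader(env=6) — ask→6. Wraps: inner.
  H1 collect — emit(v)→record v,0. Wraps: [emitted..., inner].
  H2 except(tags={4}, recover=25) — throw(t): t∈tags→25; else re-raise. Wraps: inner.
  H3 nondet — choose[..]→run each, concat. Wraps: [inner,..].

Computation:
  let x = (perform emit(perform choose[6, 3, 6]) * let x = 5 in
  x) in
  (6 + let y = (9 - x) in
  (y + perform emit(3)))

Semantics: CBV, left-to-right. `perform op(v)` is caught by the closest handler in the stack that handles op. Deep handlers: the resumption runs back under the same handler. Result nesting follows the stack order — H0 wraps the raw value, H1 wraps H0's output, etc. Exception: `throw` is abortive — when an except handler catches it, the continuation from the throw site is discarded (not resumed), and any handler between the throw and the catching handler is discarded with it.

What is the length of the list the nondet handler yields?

Working:
choose[6, 3, 6] @ H3
  branch[0] choose=6:
    emit(6) @ H1 ⇒ out+=6
    emit(3) @ H1 ⇒ out+=3
    H0 returns 15
    H1 returns [6, 3, 15]
    H2 returns [6, 3, 15]
    H3 returns [[6, 3, 15]]
  branch[1] choose=3:
    emit(3) @ H1 ⇒ out+=3
    emit(3) @ H1 ⇒ out+=3
    H0 returns 15
    H1 returns [3, 3, 15]
    H2 returns [3, 3, 15]
    H3 returns [[3, 3, 15]]
  branch[2] choose=6:
    emit(6) @ H1 ⇒ out+=6
    emit(3) @ H1 ⇒ out+=3
    H0 returns 15
    H1 returns [6, 3, 15]
    H2 returns [6, 3, 15]
    H3 returns [[6, 3, 15]]
= [[6, 3, 15], [3, 3, 15], [6, 3, 15]]

Answer: 3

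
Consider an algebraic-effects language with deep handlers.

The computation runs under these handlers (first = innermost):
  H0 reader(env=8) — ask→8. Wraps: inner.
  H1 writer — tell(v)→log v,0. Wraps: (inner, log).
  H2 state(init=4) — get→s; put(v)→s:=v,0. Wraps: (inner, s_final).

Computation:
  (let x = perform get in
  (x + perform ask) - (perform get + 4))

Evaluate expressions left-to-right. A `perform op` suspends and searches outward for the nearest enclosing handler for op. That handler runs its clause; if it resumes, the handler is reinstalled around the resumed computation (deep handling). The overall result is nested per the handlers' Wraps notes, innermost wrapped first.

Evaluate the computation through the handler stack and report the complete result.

Answer: ((4, ()), 4)

Evaluation trace:
get @ H2 ⇒ 4
ask @ H0 ⇒ 8
get @ H2 ⇒ 4
H0 returns 4
H1 returns (4, ())
H2 returns ((4, ()), 4)
= ((4, ()), 4)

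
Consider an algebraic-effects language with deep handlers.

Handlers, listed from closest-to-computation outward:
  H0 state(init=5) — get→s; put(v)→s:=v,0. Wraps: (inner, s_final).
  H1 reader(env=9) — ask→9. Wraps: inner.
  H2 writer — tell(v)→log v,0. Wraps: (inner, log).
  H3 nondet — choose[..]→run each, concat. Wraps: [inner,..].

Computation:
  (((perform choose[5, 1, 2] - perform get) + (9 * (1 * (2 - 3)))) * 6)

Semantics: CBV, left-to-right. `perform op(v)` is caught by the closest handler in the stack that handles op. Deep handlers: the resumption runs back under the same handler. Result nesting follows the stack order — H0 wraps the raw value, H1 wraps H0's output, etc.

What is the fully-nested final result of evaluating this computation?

Answer: [((-54, 5), ()), ((-78, 5), ()), ((-72, 5), ())]

Step-by-step:
choose[5, 1, 2] @ H3
  branch[0] choose=5:
    get @ H0 ⇒ 5
    H0 returns (-54, 5)
    H1 returns (-54, 5)
    H2 returns ((-54, 5), ())
    H3 returns [((-54, 5), ())]
  branch[1] choose=1:
    get @ H0 ⇒ 5
    H0 returns (-78, 5)
    H1 returns (-78, 5)
    H2 returns ((-78, 5), ())
    H3 returns [((-78, 5), ())]
  branch[2] choose=2:
    get @ H0 ⇒ 5
    H0 returns (-72, 5)
    H1 returns (-72, 5)
    H2 returns ((-72, 5), ())
    H3 returns [((-72, 5), ())]
= [((-54, 5), ()), ((-78, 5), ()), ((-72, 5), ())]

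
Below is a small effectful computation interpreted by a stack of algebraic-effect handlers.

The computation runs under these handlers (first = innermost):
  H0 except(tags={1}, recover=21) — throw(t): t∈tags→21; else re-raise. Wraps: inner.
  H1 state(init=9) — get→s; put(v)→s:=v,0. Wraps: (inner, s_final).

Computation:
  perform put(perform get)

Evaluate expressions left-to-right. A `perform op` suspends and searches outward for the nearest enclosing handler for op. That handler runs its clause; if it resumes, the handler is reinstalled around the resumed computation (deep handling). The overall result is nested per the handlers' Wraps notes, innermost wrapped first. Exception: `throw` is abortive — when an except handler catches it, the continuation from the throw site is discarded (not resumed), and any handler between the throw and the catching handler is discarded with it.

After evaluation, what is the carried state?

Working:
get @ H1 ⇒ 9
put(9) @ H1 ⇒ s:=9
H0 returns 0
H1 returns (0, 9)
= (0, 9)

Answer: 9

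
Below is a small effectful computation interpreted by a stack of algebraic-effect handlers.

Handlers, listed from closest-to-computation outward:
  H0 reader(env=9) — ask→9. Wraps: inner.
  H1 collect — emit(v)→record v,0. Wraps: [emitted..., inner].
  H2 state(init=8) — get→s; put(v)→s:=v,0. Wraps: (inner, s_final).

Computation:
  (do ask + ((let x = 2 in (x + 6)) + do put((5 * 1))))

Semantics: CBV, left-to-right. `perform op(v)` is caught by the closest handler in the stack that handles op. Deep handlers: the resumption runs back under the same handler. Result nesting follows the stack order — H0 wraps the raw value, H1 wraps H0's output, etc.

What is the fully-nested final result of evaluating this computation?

Answer: ([17], 5)

Evaluation trace:
ask @ H0 ⇒ 9
put(5) @ H2 ⇒ s:=5
H0 returns 17
H1 returns [17]
H2 returns ([17], 5)
= ([17], 5)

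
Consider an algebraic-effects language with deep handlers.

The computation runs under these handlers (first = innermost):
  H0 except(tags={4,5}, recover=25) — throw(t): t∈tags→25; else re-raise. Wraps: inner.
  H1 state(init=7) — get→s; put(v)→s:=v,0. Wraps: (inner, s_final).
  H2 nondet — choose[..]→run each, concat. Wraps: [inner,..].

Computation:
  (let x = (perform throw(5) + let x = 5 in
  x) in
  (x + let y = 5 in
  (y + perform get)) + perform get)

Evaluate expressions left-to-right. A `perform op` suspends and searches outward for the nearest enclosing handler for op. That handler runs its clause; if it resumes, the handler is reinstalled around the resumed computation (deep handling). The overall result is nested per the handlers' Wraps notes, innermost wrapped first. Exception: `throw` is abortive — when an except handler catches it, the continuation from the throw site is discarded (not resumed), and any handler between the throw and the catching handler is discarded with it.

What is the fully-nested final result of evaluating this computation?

Answer: [(25, 7)]

Step-by-step:
throw(5) @ H0 caught ⇒ 25
H1 returns (25, 7)
H2 returns [(25, 7)]
= [(25, 7)]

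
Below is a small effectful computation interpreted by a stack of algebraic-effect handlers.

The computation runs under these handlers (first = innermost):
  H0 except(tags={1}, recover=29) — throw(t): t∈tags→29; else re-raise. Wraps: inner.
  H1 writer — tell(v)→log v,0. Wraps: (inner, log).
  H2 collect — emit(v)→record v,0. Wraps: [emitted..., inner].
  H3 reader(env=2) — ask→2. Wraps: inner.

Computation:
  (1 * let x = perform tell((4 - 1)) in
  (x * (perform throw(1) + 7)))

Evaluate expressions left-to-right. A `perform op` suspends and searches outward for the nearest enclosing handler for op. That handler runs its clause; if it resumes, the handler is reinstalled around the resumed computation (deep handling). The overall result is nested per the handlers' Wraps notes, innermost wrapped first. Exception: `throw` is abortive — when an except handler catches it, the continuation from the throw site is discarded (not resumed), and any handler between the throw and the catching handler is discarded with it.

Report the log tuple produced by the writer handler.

Answer: (3)

Evaluation trace:
tell(3) @ H1 ⇒ log+=3
throw(1) @ H0 caught ⇒ 29
H1 returns (29, (3))
H2 returns [(29, (3))]
H3 returns [(29, (3))]
= [(29, (3))]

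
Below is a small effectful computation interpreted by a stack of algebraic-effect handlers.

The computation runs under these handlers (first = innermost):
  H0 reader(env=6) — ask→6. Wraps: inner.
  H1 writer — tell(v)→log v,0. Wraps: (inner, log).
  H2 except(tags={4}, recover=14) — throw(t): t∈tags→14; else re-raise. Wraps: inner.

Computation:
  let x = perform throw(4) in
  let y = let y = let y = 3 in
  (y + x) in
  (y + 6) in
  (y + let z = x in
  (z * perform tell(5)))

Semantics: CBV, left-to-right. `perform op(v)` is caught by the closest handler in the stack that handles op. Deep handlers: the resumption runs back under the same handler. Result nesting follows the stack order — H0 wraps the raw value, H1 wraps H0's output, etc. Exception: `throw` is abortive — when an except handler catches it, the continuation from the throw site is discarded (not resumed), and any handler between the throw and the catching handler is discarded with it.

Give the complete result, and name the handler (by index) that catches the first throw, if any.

Answer: 14 ; first throw caught by: H2

Step-by-step:
throw(4) @ H2 caught ⇒ 14
= 14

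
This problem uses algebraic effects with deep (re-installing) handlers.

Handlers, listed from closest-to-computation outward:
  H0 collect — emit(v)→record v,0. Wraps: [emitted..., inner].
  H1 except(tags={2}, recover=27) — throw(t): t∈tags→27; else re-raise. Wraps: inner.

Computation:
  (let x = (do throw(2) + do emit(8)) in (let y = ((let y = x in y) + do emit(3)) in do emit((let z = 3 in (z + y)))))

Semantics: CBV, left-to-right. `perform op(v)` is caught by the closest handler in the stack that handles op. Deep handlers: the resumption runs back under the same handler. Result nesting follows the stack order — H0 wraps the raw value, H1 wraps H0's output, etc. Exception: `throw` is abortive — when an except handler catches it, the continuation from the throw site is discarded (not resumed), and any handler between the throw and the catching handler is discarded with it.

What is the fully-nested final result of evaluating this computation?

Working:
throw(2) @ H1 caught ⇒ 27
= 27

Answer: 27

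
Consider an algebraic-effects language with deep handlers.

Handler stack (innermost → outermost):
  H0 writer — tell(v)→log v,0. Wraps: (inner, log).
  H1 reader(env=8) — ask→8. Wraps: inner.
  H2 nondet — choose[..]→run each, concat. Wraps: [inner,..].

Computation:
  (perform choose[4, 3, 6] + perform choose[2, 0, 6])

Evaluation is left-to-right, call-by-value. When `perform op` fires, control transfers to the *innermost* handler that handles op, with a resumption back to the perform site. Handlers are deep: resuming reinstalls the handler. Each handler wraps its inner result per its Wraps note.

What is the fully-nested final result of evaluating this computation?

Evaluation trace:
choose[4, 3, 6] @ H2
  branch[0] choose=4:
    choose[2, 0, 6] @ H2
      branch[0] choose=2:
        H0 returns (6, ())
        H1 returns (6, ())
        H2 returns [(6, ())]
      branch[1] choose=0:
        H0 returns (4, ())
        H1 returns (4, ())
        H2 returns [(4, ())]
      branch[2] choose=6:
        H0 returns (10, ())
        H1 returns (10, ())
        H2 returns [(10, ())]
  branch[1] choose=3:
    choose[2, 0, 6] @ H2
      branch[0] choose=2:
        H0 returns (5, ())
        H1 returns (5, ())
        H2 returns [(5, ())]
      branch[1] choose=0:
        H0 returns (3, ())
        H1 returns (3, ())
        H2 returns [(3, ())]
      branch[2] choose=6:
        H0 returns (9, ())
        H1 returns (9, ())
        H2 returns [(9, ())]
  branch[2] choose=6:
    choose[2, 0, 6] @ H2
      branch[0] choose=2:
        H0 returns (8, ())
        H1 returns (8, ())
        H2 returns [(8, ())]
      branch[1] choose=0:
        H0 returns (6, ())
        H1 returns (6, ())
        H2 returns [(6, ())]
      branch[2] choose=6:
        H0 returns (12, ())
        H1 returns (12, ())
        H2 returns [(12, ())]
= [(6, ()), (4, ()), (10, ()), (5, ()), (3, ()), (9, ()), (8, ()), (6, ()), (12, ())]

Answer: [(6, ()), (4, ()), (10, ()), (5, ()), (3, ()), (9, ()), (8, ()), (6, ()), (12, ())]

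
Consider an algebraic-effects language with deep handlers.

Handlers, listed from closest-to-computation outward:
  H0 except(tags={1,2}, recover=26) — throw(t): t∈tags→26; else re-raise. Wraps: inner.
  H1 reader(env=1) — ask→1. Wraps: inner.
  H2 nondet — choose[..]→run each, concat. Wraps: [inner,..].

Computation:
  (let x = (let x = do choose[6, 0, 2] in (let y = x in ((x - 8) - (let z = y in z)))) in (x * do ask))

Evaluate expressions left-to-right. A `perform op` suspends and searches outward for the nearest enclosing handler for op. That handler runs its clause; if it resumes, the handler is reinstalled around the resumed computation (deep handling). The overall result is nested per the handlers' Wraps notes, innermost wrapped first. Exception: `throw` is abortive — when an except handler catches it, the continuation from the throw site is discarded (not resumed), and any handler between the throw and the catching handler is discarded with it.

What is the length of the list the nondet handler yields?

Answer: 3

Evaluation trace:
choose[6, 0, 2] @ H2
  branch[0] choose=6:
    ask @ H1 ⇒ 1
    H0 returns -8
    H1 returns -8
    H2 returns [-8]
  branch[1] choose=0:
    ask @ H1 ⇒ 1
    H0 returns -8
    H1 returns -8
    H2 returns [-8]
  branch[2] choose=2:
    ask @ H1 ⇒ 1
    H0 returns -8
    H1 returns -8
    H2 returns [-8]
= [-8, -8, -8]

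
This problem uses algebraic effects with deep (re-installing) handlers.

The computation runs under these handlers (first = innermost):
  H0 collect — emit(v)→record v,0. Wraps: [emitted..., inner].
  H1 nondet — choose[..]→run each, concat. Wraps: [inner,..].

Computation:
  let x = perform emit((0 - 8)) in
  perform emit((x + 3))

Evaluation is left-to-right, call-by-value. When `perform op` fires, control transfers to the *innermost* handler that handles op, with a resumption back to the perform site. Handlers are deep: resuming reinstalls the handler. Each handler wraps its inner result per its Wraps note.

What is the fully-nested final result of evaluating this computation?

Answer: [[-8, 3, 0]]

Working:
emit(-8) @ H0 ⇒ out+=-8
emit(3) @ H0 ⇒ out+=3
H0 returns [-8, 3, 0]
H1 returns [[-8, 3, 0]]
= [[-8, 3, 0]]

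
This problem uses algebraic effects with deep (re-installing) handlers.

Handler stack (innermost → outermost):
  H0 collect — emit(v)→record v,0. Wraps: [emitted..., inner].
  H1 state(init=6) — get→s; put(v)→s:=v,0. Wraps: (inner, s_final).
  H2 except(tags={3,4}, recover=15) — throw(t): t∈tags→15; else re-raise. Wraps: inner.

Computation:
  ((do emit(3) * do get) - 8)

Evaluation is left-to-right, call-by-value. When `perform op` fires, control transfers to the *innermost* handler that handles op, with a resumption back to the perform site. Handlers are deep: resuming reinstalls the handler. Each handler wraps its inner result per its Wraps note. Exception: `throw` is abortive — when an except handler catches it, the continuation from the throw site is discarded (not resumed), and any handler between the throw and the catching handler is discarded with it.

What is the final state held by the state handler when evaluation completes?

Step-by-step:
emit(3) @ H0 ⇒ out+=3
get @ H1 ⇒ 6
H0 returns [3, -8]
H1 returns ([3, -8], 6)
H2 returns ([3, -8], 6)
= ([3, -8], 6)

Answer: 6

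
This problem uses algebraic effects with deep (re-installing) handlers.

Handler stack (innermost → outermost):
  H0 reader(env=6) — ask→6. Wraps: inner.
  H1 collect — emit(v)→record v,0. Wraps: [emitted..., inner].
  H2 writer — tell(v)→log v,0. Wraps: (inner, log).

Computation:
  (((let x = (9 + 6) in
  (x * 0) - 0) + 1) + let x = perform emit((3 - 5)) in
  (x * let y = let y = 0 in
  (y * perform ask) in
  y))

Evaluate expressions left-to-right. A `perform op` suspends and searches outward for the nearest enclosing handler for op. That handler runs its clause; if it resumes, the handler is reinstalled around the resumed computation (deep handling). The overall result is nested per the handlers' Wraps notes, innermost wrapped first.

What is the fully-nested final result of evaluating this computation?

Evaluation trace:
emit(-2) @ H1 ⇒ out+=-2
ask @ H0 ⇒ 6
H0 returns 1
H1 returns [-2, 1]
H2 returns ([-2, 1], ())
= ([-2, 1], ())

Answer: ([-2, 1], ())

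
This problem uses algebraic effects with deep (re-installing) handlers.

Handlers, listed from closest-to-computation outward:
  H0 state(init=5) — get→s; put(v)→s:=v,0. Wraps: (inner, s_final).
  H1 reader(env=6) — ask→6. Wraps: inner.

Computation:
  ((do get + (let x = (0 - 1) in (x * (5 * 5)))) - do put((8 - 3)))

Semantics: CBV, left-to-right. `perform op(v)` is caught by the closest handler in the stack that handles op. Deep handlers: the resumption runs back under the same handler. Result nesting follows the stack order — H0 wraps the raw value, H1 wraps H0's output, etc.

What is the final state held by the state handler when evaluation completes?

Step-by-step:
get @ H0 ⇒ 5
put(5) @ H0 ⇒ s:=5
H0 returns (-20, 5)
H1 returns (-20, 5)
= (-20, 5)

Answer: 5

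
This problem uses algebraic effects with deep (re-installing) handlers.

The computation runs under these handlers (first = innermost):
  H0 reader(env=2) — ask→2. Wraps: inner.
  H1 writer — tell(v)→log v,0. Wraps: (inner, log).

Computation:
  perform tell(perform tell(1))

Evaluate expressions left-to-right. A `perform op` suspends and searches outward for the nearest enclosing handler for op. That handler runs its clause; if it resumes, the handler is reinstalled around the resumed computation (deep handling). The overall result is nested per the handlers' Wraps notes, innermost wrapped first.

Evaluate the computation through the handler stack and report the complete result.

Answer: (0, (1, 0))

Evaluation trace:
tell(1) @ H1 ⇒ log+=1
tell(0) @ H1 ⇒ log+=0
H0 returns 0
H1 returns (0, (1, 0))
= (0, (1, 0))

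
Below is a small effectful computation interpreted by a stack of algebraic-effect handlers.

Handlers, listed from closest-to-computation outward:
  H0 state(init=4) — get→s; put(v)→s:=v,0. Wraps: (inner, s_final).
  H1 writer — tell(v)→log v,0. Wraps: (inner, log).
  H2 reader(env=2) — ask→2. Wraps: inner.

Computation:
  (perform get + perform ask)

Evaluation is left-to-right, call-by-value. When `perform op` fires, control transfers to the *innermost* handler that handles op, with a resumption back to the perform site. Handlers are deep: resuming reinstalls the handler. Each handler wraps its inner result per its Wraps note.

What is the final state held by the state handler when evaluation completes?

Answer: 4

Evaluation trace:
get @ H0 ⇒ 4
ask @ H2 ⇒ 2
H0 returns (6, 4)
H1 returns ((6, 4), ())
H2 returns ((6, 4), ())
= ((6, 4), ())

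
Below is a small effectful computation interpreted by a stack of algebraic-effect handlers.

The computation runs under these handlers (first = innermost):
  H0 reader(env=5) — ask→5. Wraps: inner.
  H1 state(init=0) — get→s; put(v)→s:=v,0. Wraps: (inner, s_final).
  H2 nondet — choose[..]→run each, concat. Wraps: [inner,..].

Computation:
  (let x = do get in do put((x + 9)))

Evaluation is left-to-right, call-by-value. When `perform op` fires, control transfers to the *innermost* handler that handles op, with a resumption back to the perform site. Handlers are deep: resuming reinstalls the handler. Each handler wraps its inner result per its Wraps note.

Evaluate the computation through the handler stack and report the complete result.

Step-by-step:
get @ H1 ⇒ 0
put(9) @ H1 ⇒ s:=9
H0 returns 0
H1 returns (0, 9)
H2 returns [(0, 9)]
= [(0, 9)]

Answer: [(0, 9)]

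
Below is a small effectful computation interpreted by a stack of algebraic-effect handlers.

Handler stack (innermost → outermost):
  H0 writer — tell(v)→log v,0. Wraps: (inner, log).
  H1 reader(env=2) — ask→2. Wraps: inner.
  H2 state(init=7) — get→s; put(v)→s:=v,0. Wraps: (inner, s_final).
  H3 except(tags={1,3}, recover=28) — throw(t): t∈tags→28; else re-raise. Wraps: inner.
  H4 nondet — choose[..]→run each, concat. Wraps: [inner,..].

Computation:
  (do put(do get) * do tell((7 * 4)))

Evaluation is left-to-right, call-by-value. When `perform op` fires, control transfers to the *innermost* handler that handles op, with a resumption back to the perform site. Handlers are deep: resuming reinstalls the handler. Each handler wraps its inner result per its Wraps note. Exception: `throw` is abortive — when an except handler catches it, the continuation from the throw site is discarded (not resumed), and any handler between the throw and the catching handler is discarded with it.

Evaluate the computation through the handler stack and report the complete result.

Answer: [((0, (28)), 7)]

Working:
get @ H2 ⇒ 7
put(7) @ H2 ⇒ s:=7
tell(28) @ H0 ⇒ log+=28
H0 returns (0, (28))
H1 returns (0, (28))
H2 returns ((0, (28)), 7)
H3 returns ((0, (28)), 7)
H4 returns [((0, (28)), 7)]
= [((0, (28)), 7)]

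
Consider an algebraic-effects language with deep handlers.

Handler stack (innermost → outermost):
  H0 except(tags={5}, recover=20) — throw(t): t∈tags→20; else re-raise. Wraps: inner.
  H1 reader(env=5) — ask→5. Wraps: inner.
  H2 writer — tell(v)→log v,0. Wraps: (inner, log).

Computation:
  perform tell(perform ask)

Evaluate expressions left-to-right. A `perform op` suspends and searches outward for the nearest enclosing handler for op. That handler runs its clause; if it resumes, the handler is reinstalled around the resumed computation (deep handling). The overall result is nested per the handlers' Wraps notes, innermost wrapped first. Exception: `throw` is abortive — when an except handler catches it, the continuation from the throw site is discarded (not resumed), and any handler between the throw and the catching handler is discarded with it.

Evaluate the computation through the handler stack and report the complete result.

Step-by-step:
ask @ H1 ⇒ 5
tell(5) @ H2 ⇒ log+=5
H0 returns 0
H1 returns 0
H2 returns (0, (5))
= (0, (5))

Answer: (0, (5))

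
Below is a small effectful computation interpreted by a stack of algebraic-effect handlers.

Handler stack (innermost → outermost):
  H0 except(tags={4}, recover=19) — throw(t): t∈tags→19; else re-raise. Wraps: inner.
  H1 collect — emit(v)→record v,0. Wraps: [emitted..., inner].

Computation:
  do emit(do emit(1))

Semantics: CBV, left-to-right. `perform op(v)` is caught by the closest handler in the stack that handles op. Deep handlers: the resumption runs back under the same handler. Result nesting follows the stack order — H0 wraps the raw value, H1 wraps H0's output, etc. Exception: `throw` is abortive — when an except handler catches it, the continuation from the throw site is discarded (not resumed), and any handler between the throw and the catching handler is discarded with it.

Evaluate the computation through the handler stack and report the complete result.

Evaluation trace:
emit(1) @ H1 ⇒ out+=1
emit(0) @ H1 ⇒ out+=0
H0 returns 0
H1 returns [1, 0, 0]
= [1, 0, 0]

Answer: [1, 0, 0]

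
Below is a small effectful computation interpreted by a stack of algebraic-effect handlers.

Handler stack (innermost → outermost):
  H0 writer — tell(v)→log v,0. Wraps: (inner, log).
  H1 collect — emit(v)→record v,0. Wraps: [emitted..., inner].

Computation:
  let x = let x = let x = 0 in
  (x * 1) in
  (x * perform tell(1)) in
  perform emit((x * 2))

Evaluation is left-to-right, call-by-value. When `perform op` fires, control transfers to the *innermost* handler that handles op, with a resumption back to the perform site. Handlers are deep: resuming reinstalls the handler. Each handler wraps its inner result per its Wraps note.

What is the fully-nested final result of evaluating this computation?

Evaluation trace:
tell(1) @ H0 ⇒ log+=1
emit(0) @ H1 ⇒ out+=0
H0 returns (0, (1))
H1 returns [0, (0, (1))]
= [0, (0, (1))]

Answer: [0, (0, (1))]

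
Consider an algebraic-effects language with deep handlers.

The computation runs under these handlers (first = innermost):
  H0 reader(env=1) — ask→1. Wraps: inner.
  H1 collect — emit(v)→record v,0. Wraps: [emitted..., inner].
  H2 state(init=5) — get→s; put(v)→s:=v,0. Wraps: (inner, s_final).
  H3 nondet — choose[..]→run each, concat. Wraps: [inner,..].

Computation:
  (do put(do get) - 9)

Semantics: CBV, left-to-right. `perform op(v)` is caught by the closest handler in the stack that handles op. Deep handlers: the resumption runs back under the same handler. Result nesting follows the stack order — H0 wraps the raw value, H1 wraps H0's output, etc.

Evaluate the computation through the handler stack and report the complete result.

Evaluation trace:
get @ H2 ⇒ 5
put(5) @ H2 ⇒ s:=5
H0 returns -9
H1 returns [-9]
H2 returns ([-9], 5)
H3 returns [([-9], 5)]
= [([-9], 5)]

Answer: [([-9], 5)]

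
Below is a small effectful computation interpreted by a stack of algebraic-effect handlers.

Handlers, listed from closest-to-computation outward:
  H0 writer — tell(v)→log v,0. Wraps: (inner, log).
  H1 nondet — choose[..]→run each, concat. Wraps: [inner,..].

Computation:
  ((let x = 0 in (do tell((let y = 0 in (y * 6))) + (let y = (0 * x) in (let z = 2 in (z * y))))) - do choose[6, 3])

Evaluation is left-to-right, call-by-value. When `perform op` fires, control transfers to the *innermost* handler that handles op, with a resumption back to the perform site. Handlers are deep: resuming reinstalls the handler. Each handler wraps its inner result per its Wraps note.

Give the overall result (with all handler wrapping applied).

Answer: [(-6, (0)), (-3, (0))]

Step-by-step:
tell(0) @ H0 ⇒ log+=0
choose[6, 3] @ H1
  branch[0] choose=6:
    H0 returns (-6, (0))
    H1 returns [(-6, (0))]
  branch[1] choose=3:
    H0 returns (-3, (0))
    H1 returns [(-3, (0))]
= [(-6, (0)), (-3, (0))]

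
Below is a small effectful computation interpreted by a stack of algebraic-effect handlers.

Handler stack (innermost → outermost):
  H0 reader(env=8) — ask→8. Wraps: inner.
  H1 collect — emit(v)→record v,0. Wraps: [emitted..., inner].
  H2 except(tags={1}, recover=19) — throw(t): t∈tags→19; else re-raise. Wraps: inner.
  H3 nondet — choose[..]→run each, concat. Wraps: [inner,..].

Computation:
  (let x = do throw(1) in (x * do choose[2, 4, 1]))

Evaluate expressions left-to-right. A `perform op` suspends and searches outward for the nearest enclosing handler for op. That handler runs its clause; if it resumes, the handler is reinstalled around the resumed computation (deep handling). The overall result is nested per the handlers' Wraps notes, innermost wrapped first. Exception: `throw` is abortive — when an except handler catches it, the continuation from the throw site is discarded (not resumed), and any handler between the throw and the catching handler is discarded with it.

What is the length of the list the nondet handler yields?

Answer: 1

Step-by-step:
throw(1) @ H2 caught ⇒ 19
H3 returns [19]
= [19]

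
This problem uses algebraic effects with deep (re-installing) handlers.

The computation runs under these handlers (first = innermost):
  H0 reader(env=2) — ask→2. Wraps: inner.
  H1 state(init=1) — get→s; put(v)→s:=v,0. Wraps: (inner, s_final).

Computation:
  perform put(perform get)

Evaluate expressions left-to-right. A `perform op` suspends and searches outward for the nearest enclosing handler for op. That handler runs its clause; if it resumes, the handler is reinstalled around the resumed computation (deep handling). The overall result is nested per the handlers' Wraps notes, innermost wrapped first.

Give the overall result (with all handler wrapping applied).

Working:
get @ H1 ⇒ 1
put(1) @ H1 ⇒ s:=1
H0 returns 0
H1 returns (0, 1)
= (0, 1)

Answer: (0, 1)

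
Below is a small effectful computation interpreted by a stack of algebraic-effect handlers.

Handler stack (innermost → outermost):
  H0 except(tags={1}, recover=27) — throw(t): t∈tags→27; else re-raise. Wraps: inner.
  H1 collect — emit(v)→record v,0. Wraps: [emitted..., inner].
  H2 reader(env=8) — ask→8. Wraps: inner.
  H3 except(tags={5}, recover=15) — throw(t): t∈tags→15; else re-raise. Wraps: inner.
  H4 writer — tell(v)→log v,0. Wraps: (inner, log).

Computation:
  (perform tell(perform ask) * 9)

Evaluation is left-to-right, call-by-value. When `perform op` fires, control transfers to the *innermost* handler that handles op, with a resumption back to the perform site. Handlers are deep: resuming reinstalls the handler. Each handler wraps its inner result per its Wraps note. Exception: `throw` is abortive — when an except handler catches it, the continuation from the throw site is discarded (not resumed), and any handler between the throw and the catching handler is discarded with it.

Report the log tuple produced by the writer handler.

Answer: (8)

Step-by-step:
ask @ H2 ⇒ 8
tell(8) @ H4 ⇒ log+=8
H0 returns 0
H1 returns [0]
H2 returns [0]
H3 returns [0]
H4 returns ([0], (8))
= ([0], (8))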